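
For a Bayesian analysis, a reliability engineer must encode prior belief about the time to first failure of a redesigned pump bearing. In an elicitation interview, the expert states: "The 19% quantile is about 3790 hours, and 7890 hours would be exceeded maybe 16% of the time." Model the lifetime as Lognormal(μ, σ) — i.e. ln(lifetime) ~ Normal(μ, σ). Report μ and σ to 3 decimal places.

μ ≈ 8.584, σ ≈ 0.392

If T ~ Lognormal(μ,σ) then ln T ~ Normal(μ,σ), so the p-quantile of ln T is μ + z_p·σ.
ln(3790) = 8.24 and ln(7890) = 8.973; z_{0.19} = -0.8779, z_{0.84} = 0.9945.
σ = (8.973 − 8.24)/(0.9945 − (-0.8779)) = 0.392.
μ = 8.24 − (-0.8779)·0.392 = 8.584.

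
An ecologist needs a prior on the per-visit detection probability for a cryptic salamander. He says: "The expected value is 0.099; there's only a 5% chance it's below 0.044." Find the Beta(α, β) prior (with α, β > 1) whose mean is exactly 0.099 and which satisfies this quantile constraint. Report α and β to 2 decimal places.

With mean 0.099 fixed, write α = 0.099s, β = 0.901s where s = α+β.
Need P(θ < 0.044) = 0.05 under Beta(0.099s, 0.901s). Normal approximation: (q−m)/√(m(1−m)/s) ≈ z_{0.05} = -1.64, so s ≈ 0.099·0.901·(-1.64)²/(0.044−0.099)² = 79.8.
At s = 79.8: P(θ<0.044) ≈ 0.025. Adjusting to match 0.05 gives s ≈ 58.58.
So α = 0.099·58.58 ≈ 5.80, β = 0.901·58.58 ≈ 52.78.

α ≈ 5.80, β ≈ 52.78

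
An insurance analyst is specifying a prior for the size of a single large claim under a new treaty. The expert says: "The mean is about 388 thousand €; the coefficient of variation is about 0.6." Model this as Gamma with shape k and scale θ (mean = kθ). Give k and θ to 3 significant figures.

k ≈ 2.78, θ ≈ 140

For Gamma(k, scale θ): mean = kθ, variance = kθ², so CV = 1/√k.
CV = 0.6, hence k = 1/CV² = 2.78.
Then θ = mean/k = 388/2.78 = 140.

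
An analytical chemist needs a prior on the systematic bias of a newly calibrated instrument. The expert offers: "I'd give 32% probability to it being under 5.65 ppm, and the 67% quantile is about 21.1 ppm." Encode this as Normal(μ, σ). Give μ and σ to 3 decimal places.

For Normal(μ,σ), the p-quantile is μ + z_p·σ. Here z_{0.32} = -0.4677, z_{0.67} = 0.4399.
So 5.65 = μ − 0.4677σ and 21.1 = μ + 0.4399σ.
Subtracting: σ = (21.1 − 5.65)/(0.4399 − (-0.4677)) = 17.023.
Then μ = 5.65 − (-0.4677)·17.023 = 13.611.

μ = 13.611, σ = 17.023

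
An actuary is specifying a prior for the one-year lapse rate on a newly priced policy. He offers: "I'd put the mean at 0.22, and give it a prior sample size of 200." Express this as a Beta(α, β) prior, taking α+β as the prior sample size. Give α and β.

Under the effective-sample-size interpretation, Beta(α, β) has prior mean α/(α+β) and prior sample size α+β.
So α+β = 200 and α/(α+β) = 0.22, giving α = 0.22·200 = 44 and β = 200 − 44 = 156.

α = 44, β = 156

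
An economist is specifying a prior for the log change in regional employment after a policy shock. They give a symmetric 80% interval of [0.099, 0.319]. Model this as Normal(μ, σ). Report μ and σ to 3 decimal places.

A symmetric 80% interval runs μ ± z·σ with z = 1.282.
Half-width = 0.11, so σ = 0.11/1.282 = 0.086.
μ is the interval midpoint, 0.209.

μ = 0.209, σ = 0.086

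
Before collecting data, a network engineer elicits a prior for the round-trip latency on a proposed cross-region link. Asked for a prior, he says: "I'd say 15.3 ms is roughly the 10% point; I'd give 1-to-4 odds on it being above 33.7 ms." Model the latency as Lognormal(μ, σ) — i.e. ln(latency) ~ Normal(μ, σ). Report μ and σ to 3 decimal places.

If T ~ Lognormal(μ,σ) then ln T ~ Normal(μ,σ), so the p-quantile of ln T is μ + z_p·σ.
ln(15.3) = 2.728 and ln(33.7) = 3.517; z_{0.1} = -1.282, z_{0.8} = 0.8416.
σ = (3.517 − 2.728)/(0.8416 − (-1.282)) = 0.372.
μ = 2.728 − (-1.282)·0.372 = 3.204.

μ ≈ 3.204, σ ≈ 0.372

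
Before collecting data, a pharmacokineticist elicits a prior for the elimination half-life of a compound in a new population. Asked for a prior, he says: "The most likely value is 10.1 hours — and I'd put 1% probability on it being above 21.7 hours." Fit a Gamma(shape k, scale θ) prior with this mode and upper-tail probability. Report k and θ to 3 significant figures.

Gamma(k,θ) with k>1 has mode (k−1)θ, so θ = 10.1/(k−1).
Need P(X < 21.7) = 0.99 with θ tied to k this way. Start at k = 2, θ = 10.1: P(X<21.7) ≈ 0.633.
Too low — raise k to concentrate. Iterating converges to k ≈ 9.28.
Then θ = 10.1/(9.28−1) ≈ 1.22.

k ≈ 9.28, θ ≈ 1.22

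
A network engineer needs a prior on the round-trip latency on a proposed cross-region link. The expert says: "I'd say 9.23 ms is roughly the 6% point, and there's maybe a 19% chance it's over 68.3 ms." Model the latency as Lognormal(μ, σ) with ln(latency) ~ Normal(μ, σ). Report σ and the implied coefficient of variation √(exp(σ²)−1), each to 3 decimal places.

If T ~ Lognormal(μ,σ) then ln T ~ Normal(μ,σ), so the p-quantile of ln T is μ + z_p·σ.
ln(9.23) = 2.222 and ln(68.3) = 4.224; z_{0.06} = -1.555, z_{0.81} = 0.8779.
σ = (4.224 − 2.222)/(0.8779 − (-1.555)) = 0.823.
μ = 2.222 − (-1.555)·0.823 = 3.502.
CV = √(exp(σ²)−1) = √(exp(0.6769)−1) = 0.984.

σ ≈ 0.823, CV ≈ 0.984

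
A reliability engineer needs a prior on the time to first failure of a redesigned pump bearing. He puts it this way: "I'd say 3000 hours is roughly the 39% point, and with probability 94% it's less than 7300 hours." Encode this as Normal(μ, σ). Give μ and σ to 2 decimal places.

μ = 3654.86, σ = 2344.48

The p-quantile of Normal(μ,σ) is μ + z_p·σ, with z_{0.39} = -0.2793 and z_{0.94} = 1.555.
Eliminate σ: μ = (z₂·x₁ − z₁·x₂)/(z₂ − z₁) = (1.555·3000 − (-0.2793)·7300)/1.834 = 3654.86.
Then σ = (x₂ − x₁)/(z₂ − z₁) = (7300 − 3000)/1.834 = 2344.48.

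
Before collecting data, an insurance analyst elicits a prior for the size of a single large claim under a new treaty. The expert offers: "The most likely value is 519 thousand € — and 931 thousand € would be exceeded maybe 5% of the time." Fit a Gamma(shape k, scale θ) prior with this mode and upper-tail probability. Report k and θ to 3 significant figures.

k ≈ 9.16, θ ≈ 63.6

Gamma(k,θ) with k>1 has mode (k−1)θ, so θ = 519/(k−1).
Need P(X < 931) = 0.95 with θ tied to k this way. Start at k = 2, θ = 519: P(X<931) ≈ 0.535.
Too low — raise k to concentrate. Iterating converges to k ≈ 9.16.
Then θ = 519/(9.16−1) ≈ 63.6.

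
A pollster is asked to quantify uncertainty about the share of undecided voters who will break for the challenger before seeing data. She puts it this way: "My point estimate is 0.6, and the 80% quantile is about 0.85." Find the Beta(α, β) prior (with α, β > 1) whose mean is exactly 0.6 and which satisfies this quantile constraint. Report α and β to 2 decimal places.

α ≈ 1.66, β ≈ 1.11

With mean 0.6 fixed, write α = 0.6s, β = 0.4s where s = α+β.
Need P(θ < 0.85) = 0.8 under Beta(0.6s, 0.4s). Normal approximation: (q−m)/√(m(1−m)/s) ≈ z_{0.8} = 0.842, so s ≈ 0.6·0.4·(0.842)²/(0.85−0.6)² = 2.7.
At s = 2.7: P(θ<0.85) ≈ 0.797. Adjusting to match 0.8 gives s ≈ 2.76.
So α = 0.6·2.76 ≈ 1.66, β = 0.4·2.76 ≈ 1.11.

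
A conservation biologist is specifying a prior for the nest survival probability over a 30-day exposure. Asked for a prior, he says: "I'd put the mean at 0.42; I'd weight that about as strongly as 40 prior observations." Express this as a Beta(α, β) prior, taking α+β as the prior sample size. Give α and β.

α = 16.8, β = 23.2

Under the effective-sample-size interpretation, Beta(α, β) has prior mean α/(α+β) and prior sample size α+β.
So α+β = 40 and α/(α+β) = 0.42, giving α = 0.42·40 = 16.8 and β = 40 − 16.8 = 23.2.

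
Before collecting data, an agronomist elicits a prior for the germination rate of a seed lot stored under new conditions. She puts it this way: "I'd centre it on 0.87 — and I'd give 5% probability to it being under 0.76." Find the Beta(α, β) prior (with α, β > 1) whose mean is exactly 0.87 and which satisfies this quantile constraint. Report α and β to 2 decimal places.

α ≈ 26.90, β ≈ 4.02

With mean 0.87 fixed, write α = 0.87s, β = 0.13s where s = α+β.
Need P(θ < 0.76) = 0.05 under Beta(0.87s, 0.13s). Normal approximation: (q−m)/√(m(1−m)/s) ≈ z_{0.05} = -1.64, so s ≈ 0.87·0.13·(-1.64)²/(0.76−0.87)² = 25.3.
At s = 25.3: P(θ<0.76) ≈ 0.065. Adjusting to match 0.05 gives s ≈ 30.92.
So α = 0.87·30.92 ≈ 26.90, β = 0.13·30.92 ≈ 4.02.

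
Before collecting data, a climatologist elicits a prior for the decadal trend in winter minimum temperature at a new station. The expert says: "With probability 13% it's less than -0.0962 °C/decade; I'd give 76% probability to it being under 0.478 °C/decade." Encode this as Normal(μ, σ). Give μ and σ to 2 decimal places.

μ = 0.26, σ = 0.31

The p-quantile of Normal(μ,σ) is μ + z_p·σ, with z_{0.13} = -1.126 and z_{0.76} = 0.7063.
Eliminate σ: μ = (z₂·x₁ − z₁·x₂)/(z₂ − z₁) = (0.7063·-0.0962 − (-1.126)·0.478)/1.833 = 0.26.
Then σ = (x₂ − x₁)/(z₂ − z₁) = (0.478 − -0.0962)/1.833 = 0.31.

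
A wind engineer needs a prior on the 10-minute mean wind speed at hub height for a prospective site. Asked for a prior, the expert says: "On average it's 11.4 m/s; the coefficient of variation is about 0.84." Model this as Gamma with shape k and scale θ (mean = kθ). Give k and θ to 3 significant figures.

For Gamma(k, scale θ): mean = kθ, variance = kθ², so CV = 1/√k.
CV = 0.84, hence k = 1/CV² = 1.42.
Then θ = mean/k = 11.4/1.42 = 8.04.

k ≈ 1.42, θ ≈ 8.04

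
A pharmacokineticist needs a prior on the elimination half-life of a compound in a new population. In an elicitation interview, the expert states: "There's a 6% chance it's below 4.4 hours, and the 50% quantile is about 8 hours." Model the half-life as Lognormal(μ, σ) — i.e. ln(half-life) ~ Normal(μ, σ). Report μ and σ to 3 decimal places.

If T ~ Lognormal(μ,σ) then ln T ~ Normal(μ,σ), so the p-quantile of ln T is μ + z_p·σ.
ln(4.4) = 1.482 and ln(8) = 2.079; z_{0.06} = -1.555, z_{0.5} = 0.
σ = (2.079 − 1.482)/(0 − (-1.555)) = 0.385.
μ = 1.482 − (-1.555)·0.385 = 2.079.

μ ≈ 2.079, σ ≈ 0.385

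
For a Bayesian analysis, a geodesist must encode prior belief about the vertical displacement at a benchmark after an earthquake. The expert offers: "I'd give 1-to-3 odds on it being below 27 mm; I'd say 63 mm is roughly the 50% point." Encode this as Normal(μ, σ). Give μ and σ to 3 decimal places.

For Normal(μ,σ), the p-quantile is μ + z_p·σ. Here z_{0.25} = -0.6745, z_{0.5} = 0.
So 27 = μ − 0.6745σ and 63 = μ + 0σ.
Subtracting: σ = (63 − 27)/(0 − (-0.6745)) = 53.374.
Then μ = 27 − (-0.6745)·53.374 = 63.000.

μ = 63.000, σ = 53.374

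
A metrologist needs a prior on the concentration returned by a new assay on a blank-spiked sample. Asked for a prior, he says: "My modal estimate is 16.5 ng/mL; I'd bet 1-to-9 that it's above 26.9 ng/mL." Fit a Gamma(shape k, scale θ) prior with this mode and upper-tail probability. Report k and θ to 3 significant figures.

k ≈ 8.88, θ ≈ 2.09

Gamma(k,θ) with k>1 has mode (k−1)θ, so θ = 16.5/(k−1).
Need P(X < 26.9) = 0.9 with θ tied to k this way. Start at k = 2, θ = 16.5: P(X<26.9) ≈ 0.485.
Too low — raise k to concentrate. Iterating converges to k ≈ 8.88.
Then θ = 16.5/(8.88−1) ≈ 2.09.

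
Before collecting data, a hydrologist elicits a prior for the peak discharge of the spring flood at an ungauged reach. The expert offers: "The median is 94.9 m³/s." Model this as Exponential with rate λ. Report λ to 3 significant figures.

λ ≈ 0.0073

Exponential median = ln 2 / λ, so λ = ln 2 / 94.9 = 0.0073.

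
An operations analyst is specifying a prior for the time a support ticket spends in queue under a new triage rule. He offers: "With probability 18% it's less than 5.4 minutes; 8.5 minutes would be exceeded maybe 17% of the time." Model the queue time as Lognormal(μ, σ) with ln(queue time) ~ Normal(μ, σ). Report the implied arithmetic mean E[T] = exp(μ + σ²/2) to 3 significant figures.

If T ~ Lognormal(μ,σ) then ln T ~ Normal(μ,σ), so the p-quantile of ln T is μ + z_p·σ.
ln(5.4) = 1.686 and ln(8.5) = 2.14; z_{0.18} = -0.9154, z_{0.83} = 0.9542.
σ = (2.14 − 1.686)/(0.9542 − (-0.9154)) = 0.243.
μ = 1.686 − (-0.9154)·0.243 = 1.909.
E[T] = exp(μ + σ²/2) = exp(1.909 + 0.0294) = 6.94 minutes.

E[T] ≈ 6.94 minutes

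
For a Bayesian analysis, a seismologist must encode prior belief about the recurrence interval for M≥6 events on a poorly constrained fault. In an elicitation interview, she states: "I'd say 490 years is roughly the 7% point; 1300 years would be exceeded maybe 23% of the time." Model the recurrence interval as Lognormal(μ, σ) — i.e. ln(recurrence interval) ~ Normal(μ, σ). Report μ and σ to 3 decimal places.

μ ≈ 6.845, σ ≈ 0.441

If T ~ Lognormal(μ,σ) then ln T ~ Normal(μ,σ), so the p-quantile of ln T is μ + z_p·σ.
ln(490) = 6.194 and ln(1300) = 7.17; z_{0.07} = -1.476, z_{0.77} = 0.7388.
σ = (7.17 − 6.194)/(0.7388 − (-1.476)) = 0.441.
μ = 6.194 − (-1.476)·0.441 = 6.845.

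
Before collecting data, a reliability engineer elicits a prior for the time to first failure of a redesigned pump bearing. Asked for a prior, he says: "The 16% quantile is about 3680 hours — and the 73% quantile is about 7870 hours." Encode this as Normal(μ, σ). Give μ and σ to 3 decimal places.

The p-quantile of Normal(μ,σ) is μ + z_p·σ, with z_{0.16} = -0.9945 and z_{0.73} = 0.6128.
Eliminate σ: μ = (z₂·x₁ − z₁·x₂)/(z₂ − z₁) = (0.6128·3680 − (-0.9945)·7870)/1.607 = 6272.456.
Then σ = (x₂ − x₁)/(z₂ − z₁) = (7870 − 3680)/1.607 = 2606.903.

μ = 6272.456, σ = 2606.903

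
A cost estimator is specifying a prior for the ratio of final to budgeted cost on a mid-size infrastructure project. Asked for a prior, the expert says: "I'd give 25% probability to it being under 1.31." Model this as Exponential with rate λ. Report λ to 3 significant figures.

λ ≈ 0.22

P(T < 1.31) = 1 − e^(−λ·1.31) = 0.25, so λ = −ln(1−0.25)/1.31 = −ln(0.75)/1.31 = 0.22.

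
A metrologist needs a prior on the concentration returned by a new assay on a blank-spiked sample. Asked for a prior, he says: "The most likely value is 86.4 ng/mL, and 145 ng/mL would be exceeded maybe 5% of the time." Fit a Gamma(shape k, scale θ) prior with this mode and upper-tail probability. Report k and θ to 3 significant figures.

Gamma(k,θ) with k>1 has mode (k−1)θ, so θ = 86.4/(k−1).
Need P(X < 145) = 0.95 with θ tied to k this way. Start at k = 2, θ = 86.4: P(X<145) ≈ 0.500.
Too low — raise k to concentrate. Iterating converges to k ≈ 11.4.
Then θ = 86.4/(11.4−1) ≈ 8.29.

k ≈ 11.4, θ ≈ 8.29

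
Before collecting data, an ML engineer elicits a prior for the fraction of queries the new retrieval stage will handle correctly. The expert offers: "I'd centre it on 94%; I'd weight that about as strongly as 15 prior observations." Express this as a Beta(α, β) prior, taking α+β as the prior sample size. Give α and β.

Under the effective-sample-size interpretation, Beta(α, β) has prior mean α/(α+β) and prior sample size α+β.
So α+β = 15 and α/(α+β) = 0.94, giving α = 0.94·15 = 14.1 and β = 15 − 14.1 = 0.9.

α = 14.1, β = 0.9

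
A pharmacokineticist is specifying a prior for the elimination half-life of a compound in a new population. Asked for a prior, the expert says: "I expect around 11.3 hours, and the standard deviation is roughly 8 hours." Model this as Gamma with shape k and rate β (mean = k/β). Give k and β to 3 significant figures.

k ≈ 2, β ≈ 0.177

For Gamma(k, rate β): mean = k/β, variance = k/β², so CV = 1/√k.
CV = SD/mean = 8/11.3 = 0.708, hence k = 1/CV² = 2.
Then β = k/mean = 2/11.3 = 0.177.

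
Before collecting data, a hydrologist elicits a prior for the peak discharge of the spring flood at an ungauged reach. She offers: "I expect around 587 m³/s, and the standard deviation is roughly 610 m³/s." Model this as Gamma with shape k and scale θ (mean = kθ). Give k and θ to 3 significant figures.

k ≈ 0.926, θ ≈ 634

For Gamma(k, scale θ): mean = kθ, variance = kθ², so CV = 1/√k.
CV = SD/mean = 610/587 = 1.039, hence k = 1/CV² = 0.926.
Then θ = mean/k = 587/0.926 = 634.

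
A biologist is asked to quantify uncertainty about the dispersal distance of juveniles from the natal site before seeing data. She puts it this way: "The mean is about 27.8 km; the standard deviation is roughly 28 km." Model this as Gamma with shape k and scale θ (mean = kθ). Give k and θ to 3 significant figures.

k ≈ 0.986, θ ≈ 28.2

For Gamma(k, scale θ): mean = kθ, variance = kθ², so CV = 1/√k.
CV = SD/mean = 28/27.8 = 1.007, hence k = 1/CV² = 0.986.
Then θ = mean/k = 27.8/0.986 = 28.2.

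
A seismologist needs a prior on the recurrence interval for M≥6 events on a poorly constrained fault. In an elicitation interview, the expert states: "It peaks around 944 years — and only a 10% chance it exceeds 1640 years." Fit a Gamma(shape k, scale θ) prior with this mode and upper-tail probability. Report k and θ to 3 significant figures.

k ≈ 7.22, θ ≈ 152

Gamma(k,θ) with k>1 has mode (k−1)θ, so θ = 944/(k−1).
Need P(X < 1640) = 0.9 with θ tied to k this way. Start at k = 2, θ = 944: P(X<1640) ≈ 0.518.
Too low — raise k to concentrate. Iterating converges to k ≈ 7.22.
Then θ = 944/(7.22−1) ≈ 152.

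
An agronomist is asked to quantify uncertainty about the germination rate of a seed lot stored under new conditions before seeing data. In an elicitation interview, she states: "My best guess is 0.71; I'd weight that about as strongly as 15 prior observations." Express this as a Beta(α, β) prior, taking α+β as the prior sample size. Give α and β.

Under the effective-sample-size interpretation, Beta(α, β) has prior mean α/(α+β) and prior sample size α+β.
So α+β = 15 and α/(α+β) = 0.71, giving α = 0.71·15 = 10.65 and β = 15 − 10.65 = 4.35.

α = 10.65, β = 4.35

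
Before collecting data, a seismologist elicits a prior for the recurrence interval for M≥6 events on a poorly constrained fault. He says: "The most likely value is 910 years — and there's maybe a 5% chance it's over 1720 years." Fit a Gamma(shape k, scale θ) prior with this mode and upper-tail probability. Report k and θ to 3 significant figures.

k ≈ 7.86, θ ≈ 133

Gamma(k,θ) with k>1 has mode (k−1)θ, so θ = 910/(k−1).
Need P(X < 1720) = 0.95 with θ tied to k this way. Start at k = 2, θ = 910: P(X<1720) ≈ 0.563.
Too low — raise k to concentrate. Iterating converges to k ≈ 7.86.
Then θ = 910/(7.86−1) ≈ 133.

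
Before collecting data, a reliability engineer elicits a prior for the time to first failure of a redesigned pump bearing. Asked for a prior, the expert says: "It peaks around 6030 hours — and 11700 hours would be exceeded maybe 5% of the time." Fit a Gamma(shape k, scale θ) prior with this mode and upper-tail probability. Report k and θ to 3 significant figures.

k ≈ 7.32, θ ≈ 954

Gamma(k,θ) with k>1 has mode (k−1)θ, so θ = 6030/(k−1).
Need P(X < 11700) = 0.95 with θ tied to k this way. Start at k = 2, θ = 6030: P(X<11700) ≈ 0.578.
Too low — raise k to concentrate. Iterating converges to k ≈ 7.32.
Then θ = 6030/(7.32−1) ≈ 954.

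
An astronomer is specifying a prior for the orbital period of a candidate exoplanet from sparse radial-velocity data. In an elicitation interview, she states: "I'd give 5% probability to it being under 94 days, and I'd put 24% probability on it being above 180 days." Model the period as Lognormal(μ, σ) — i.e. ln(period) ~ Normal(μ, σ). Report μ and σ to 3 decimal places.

μ ≈ 4.998, σ ≈ 0.276

If T ~ Lognormal(μ,σ) then ln T ~ Normal(μ,σ), so the p-quantile of ln T is μ + z_p·σ.
ln(94) = 4.543 and ln(180) = 5.193; z_{0.05} = -1.645, z_{0.76} = 0.7063.
σ = (5.193 − 4.543)/(0.7063 − (-1.645)) = 0.276.
μ = 4.543 − (-1.645)·0.276 = 4.998.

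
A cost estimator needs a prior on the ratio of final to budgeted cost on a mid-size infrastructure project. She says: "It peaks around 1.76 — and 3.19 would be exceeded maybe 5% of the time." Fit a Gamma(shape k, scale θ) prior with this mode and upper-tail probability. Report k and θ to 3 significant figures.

k ≈ 8.88, θ ≈ 0.223

Gamma(k,θ) with k>1 has mode (k−1)θ, so θ = 1.76/(k−1).
Need P(X < 3.19) = 0.95 with θ tied to k this way. Start at k = 2, θ = 1.76: P(X<3.19) ≈ 0.541.
Too low — raise k to concentrate. Iterating converges to k ≈ 8.88.
Then θ = 1.76/(8.88−1) ≈ 0.223.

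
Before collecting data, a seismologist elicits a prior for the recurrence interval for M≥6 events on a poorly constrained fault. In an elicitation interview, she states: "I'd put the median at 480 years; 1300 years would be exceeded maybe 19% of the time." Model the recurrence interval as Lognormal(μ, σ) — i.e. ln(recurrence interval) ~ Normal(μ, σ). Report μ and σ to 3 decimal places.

If T ~ Lognormal(μ,σ) then ln T ~ Normal(μ,σ), so the p-quantile of ln T is μ + z_p·σ.
ln(480) = 6.174 and ln(1300) = 7.17; z_{0.5} = 0, z_{0.81} = 0.8779.
σ = (7.17 − 6.174)/(0.8779 − (0)) = 1.135.
μ = 6.174 − (0)·1.135 = 6.174.

μ ≈ 6.174, σ ≈ 1.135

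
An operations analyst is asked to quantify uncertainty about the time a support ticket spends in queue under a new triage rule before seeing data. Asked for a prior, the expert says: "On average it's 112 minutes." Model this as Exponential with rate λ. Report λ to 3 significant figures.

Exponential mean = 1/λ, so λ = 1/112.0 = 0.00893.

λ ≈ 0.00893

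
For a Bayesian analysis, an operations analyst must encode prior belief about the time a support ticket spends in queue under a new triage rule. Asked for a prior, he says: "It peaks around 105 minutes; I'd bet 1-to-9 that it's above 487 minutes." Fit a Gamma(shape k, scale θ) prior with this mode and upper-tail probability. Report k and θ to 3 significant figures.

Gamma(k,θ) with k>1 has mode (k−1)θ, so θ = 105/(k−1).
Need P(X < 487) = 0.9 with θ tied to k this way. Start at k = 2, θ = 105: P(X<487) ≈ 0.945.
Too high — lower k to spread out. Iterating converges to k ≈ 1.76.
Then θ = 105/(1.76−1) ≈ 138.

k ≈ 1.76, θ ≈ 138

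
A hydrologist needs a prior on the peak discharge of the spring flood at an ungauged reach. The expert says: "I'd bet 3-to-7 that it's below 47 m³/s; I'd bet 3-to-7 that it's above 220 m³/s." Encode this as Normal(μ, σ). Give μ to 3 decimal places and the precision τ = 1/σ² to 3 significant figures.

μ = 133.500, τ = 3.68e-05

The p-quantile of Normal(μ,σ) is μ + z_p·σ, with z_{0.3} = -0.5244 and z_{0.7} = 0.5244.
Eliminate σ: μ = (z₂·x₁ − z₁·x₂)/(z₂ − z₁) = (0.5244·47 − (-0.5244)·220)/1.049 = 133.500.
Then σ = (x₂ − x₁)/(z₂ − z₁) = (220 − 47)/1.049 = 164.950.
Precision τ = 1/σ² = 1/165² = 3.68e-05.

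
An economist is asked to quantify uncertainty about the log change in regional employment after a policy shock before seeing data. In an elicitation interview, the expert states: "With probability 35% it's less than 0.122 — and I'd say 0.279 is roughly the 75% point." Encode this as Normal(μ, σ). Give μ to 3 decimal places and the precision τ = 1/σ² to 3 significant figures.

μ = 0.179, τ = 45.6

For Normal(μ,σ), the p-quantile is μ + z_p·σ. Here z_{0.35} = -0.3853, z_{0.75} = 0.6745.
So 0.122 = μ − 0.3853σ and 0.279 = μ + 0.6745σ.
Subtracting: σ = (0.279 − 0.122)/(0.6745 − (-0.3853)) = 0.148.
Then μ = 0.122 − (-0.3853)·0.148 = 0.179.
Precision τ = 1/σ² = 1/0.1481² = 45.6.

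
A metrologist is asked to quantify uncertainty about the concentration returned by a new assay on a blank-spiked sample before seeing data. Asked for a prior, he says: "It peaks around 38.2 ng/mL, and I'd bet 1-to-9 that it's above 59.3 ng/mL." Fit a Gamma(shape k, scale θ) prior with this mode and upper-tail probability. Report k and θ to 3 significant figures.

Gamma(k,θ) with k>1 has mode (k−1)θ, so θ = 38.2/(k−1).
Need P(X < 59.3) = 0.9 with θ tied to k this way. Start at k = 2, θ = 38.2: P(X<59.3) ≈ 0.460.
Too low — raise k to concentrate. Iterating converges to k ≈ 10.7.
Then θ = 38.2/(10.7−1) ≈ 3.95.

k ≈ 10.7, θ ≈ 3.95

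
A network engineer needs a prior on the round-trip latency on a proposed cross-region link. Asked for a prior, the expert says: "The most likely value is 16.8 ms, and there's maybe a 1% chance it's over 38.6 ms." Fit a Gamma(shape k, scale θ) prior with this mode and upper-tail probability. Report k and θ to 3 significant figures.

k ≈ 7.91, θ ≈ 2.43

Gamma(k,θ) with k>1 has mode (k−1)θ, so θ = 16.8/(k−1).
Need P(X < 38.6) = 0.99 with θ tied to k this way. Start at k = 2, θ = 16.8: P(X<38.6) ≈ 0.669.
Too low — raise k to concentrate. Iterating converges to k ≈ 7.91.
Then θ = 16.8/(7.91−1) ≈ 2.43.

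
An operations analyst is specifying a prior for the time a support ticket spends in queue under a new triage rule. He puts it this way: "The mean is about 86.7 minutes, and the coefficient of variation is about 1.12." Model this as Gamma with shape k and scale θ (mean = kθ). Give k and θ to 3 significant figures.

k ≈ 0.797, θ ≈ 109

For Gamma(k, scale θ): mean = kθ, variance = kθ², so CV = 1/√k.
CV = 1.12, hence k = 1/CV² = 0.797.
Then θ = mean/k = 86.7/0.797 = 109.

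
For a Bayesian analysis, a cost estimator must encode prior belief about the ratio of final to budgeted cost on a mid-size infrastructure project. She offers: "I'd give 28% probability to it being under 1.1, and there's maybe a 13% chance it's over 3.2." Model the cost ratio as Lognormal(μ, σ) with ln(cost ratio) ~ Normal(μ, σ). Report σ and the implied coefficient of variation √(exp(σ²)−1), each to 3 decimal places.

If T ~ Lognormal(μ,σ) then ln T ~ Normal(μ,σ), so the p-quantile of ln T is μ + z_p·σ.
ln(1.1) = 0.09531 and ln(3.2) = 1.163; z_{0.28} = -0.5828, z_{0.87} = 1.126.
σ = (1.163 − 0.09531)/(1.126 − (-0.5828)) = 0.625.
μ = 0.09531 − (-0.5828)·0.625 = 0.459.
CV = √(exp(σ²)−1) = √(exp(0.3903)−1) = 0.691.

σ ≈ 0.625, CV ≈ 0.691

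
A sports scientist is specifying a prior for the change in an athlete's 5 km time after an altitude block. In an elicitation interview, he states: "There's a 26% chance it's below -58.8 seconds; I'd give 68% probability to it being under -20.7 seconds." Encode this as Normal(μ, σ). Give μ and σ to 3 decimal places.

For Normal(μ,σ), the p-quantile is μ + z_p·σ. Here z_{0.26} = -0.6433, z_{0.68} = 0.4677.
So -58.8 = μ − 0.6433σ and -20.7 = μ + 0.4677σ.
Subtracting: σ = (-20.7 − -58.8)/(0.4677 − (-0.6433)) = 34.292.
Then μ = -58.8 − (-0.6433)·34.292 = -36.738.

μ = -36.738, σ = 34.292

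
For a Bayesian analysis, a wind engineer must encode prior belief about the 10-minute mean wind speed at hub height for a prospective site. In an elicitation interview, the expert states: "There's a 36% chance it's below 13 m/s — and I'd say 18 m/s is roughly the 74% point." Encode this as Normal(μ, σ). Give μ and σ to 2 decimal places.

The p-quantile of Normal(μ,σ) is μ + z_p·σ, with z_{0.36} = -0.3585 and z_{0.74} = 0.6433.
Eliminate σ: μ = (z₂·x₁ − z₁·x₂)/(z₂ − z₁) = (0.6433·13 − (-0.3585)·18)/1.002 = 14.79.
Then σ = (x₂ − x₁)/(z₂ − z₁) = (18 − 13)/1.002 = 4.99.

μ = 14.79, σ = 4.99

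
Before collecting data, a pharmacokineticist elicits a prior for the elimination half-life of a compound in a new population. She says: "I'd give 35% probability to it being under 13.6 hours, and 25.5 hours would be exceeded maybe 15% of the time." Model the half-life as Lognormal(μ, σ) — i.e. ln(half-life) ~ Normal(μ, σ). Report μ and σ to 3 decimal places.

μ ≈ 2.780, σ ≈ 0.442

If T ~ Lognormal(μ,σ) then ln T ~ Normal(μ,σ), so the p-quantile of ln T is μ + z_p·σ.
ln(13.6) = 2.61 and ln(25.5) = 3.239; z_{0.35} = -0.3853, z_{0.85} = 1.036.
σ = (3.239 − 2.61)/(1.036 − (-0.3853)) = 0.442.
μ = 2.61 − (-0.3853)·0.442 = 2.780.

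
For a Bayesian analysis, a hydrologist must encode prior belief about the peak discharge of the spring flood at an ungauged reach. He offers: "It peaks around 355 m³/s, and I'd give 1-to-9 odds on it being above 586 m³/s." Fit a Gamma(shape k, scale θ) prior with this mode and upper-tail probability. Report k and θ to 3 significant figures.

k ≈ 8.51, θ ≈ 47.3

Gamma(k,θ) with k>1 has mode (k−1)θ, so θ = 355/(k−1).
Need P(X < 586) = 0.9 with θ tied to k this way. Start at k = 2, θ = 355: P(X<586) ≈ 0.491.
Too low — raise k to concentrate. Iterating converges to k ≈ 8.51.
Then θ = 355/(8.51−1) ≈ 47.3.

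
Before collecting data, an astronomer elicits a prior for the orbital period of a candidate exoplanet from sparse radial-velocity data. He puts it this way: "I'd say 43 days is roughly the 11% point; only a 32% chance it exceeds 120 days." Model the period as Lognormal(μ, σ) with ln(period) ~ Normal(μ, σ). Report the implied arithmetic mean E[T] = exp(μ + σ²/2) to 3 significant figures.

If T ~ Lognormal(μ,σ) then ln T ~ Normal(μ,σ), so the p-quantile of ln T is μ + z_p·σ.
ln(43) = 3.761 and ln(120) = 4.787; z_{0.11} = -1.227, z_{0.68} = 0.4677.
σ = (4.787 − 3.761)/(0.4677 − (-1.227)) = 0.606.
μ = 3.761 − (-1.227)·0.606 = 4.504.
E[T] = exp(μ + σ²/2) = exp(4.504 + 0.1835) = 109 days.

E[T] ≈ 109 days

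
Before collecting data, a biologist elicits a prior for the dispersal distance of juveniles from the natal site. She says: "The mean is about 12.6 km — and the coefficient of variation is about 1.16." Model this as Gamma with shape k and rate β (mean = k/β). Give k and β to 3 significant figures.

For Gamma(k, rate β): mean = k/β, variance = k/β², so CV = 1/√k.
CV = 1.16, hence k = 1/CV² = 0.743.
Then β = k/mean = 0.743/12.6 = 0.059.

k ≈ 0.743, β ≈ 0.059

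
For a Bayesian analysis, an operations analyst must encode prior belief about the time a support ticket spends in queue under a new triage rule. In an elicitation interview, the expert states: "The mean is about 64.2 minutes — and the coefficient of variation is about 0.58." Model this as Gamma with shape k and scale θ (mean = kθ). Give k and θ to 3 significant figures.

For Gamma(k, scale θ): mean = kθ, variance = kθ², so CV = 1/√k.
CV = 0.58, hence k = 1/CV² = 2.97.
Then θ = mean/k = 64.2/2.97 = 21.6.

k ≈ 2.97, θ ≈ 21.6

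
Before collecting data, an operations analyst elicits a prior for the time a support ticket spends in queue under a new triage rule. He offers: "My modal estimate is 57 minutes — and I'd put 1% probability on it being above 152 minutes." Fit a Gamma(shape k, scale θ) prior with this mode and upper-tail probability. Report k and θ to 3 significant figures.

Gamma(k,θ) with k>1 has mode (k−1)θ, so θ = 57/(k−1).
Need P(X < 152) = 0.99 with θ tied to k this way. Start at k = 2, θ = 57: P(X<152) ≈ 0.745.
Too low — raise k to concentrate. Iterating converges to k ≈ 5.81.
Then θ = 57/(5.81−1) ≈ 11.9.

k ≈ 5.81, θ ≈ 11.9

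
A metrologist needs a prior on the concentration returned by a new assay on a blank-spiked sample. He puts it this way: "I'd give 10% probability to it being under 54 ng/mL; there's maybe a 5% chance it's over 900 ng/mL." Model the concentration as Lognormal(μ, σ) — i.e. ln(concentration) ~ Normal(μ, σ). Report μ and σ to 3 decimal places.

If T ~ Lognormal(μ,σ) then ln T ~ Normal(μ,σ), so the p-quantile of ln T is μ + z_p·σ.
ln(54) = 3.989 and ln(900) = 6.802; z_{0.1} = -1.282, z_{0.95} = 1.645.
σ = (6.802 − 3.989)/(1.645 − (-1.282)) = 0.961.
μ = 3.989 − (-1.282)·0.961 = 5.221.

μ ≈ 5.221, σ ≈ 0.961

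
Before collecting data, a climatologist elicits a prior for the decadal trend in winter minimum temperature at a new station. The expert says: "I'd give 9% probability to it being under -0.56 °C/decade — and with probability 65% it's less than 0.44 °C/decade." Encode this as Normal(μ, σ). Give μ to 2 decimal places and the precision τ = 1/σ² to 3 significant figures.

μ = 0.22, τ = 2.98

For Normal(μ,σ), the p-quantile is μ + z_p·σ. Here z_{0.09} = -1.341, z_{0.65} = 0.3853.
So -0.56 = μ − 1.341σ and 0.44 = μ + 0.3853σ.
Subtracting: σ = (0.44 − -0.56)/(0.3853 − (-1.341)) = 0.58.
Then μ = -0.56 − (-1.341)·0.58 = 0.22.
Precision τ = 1/σ² = 1/0.5793² = 2.98.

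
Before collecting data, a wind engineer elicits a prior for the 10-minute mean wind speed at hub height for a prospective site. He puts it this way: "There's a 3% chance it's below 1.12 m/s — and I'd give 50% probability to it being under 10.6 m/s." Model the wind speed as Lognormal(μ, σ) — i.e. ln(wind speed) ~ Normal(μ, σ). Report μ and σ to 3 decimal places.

If T ~ Lognormal(μ,σ) then ln T ~ Normal(μ,σ), so the p-quantile of ln T is μ + z_p·σ.
ln(1.12) = 0.1133 and ln(10.6) = 2.361; z_{0.03} = -1.881, z_{0.5} = 0.
σ = (2.361 − 0.1133)/(0 − (-1.881)) = 1.195.
μ = 0.1133 − (-1.881)·1.195 = 2.361.

μ ≈ 2.361, σ ≈ 1.195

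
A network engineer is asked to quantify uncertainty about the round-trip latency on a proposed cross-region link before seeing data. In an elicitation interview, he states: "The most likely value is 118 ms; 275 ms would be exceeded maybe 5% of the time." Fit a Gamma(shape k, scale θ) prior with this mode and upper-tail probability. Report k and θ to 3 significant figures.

Gamma(k,θ) with k>1 has mode (k−1)θ, so θ = 118/(k−1).
Need P(X < 275) = 0.95 with θ tied to k this way. Start at k = 2, θ = 118: P(X<275) ≈ 0.676.
Too low — raise k to concentrate. Iterating converges to k ≈ 4.82.
Then θ = 118/(4.82−1) ≈ 30.9.

k ≈ 4.82, θ ≈ 30.9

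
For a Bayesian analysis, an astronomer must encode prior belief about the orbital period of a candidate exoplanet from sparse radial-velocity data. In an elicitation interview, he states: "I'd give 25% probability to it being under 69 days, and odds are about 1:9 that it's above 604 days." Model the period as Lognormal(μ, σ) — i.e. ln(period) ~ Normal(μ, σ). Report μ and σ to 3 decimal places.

If T ~ Lognormal(μ,σ) then ln T ~ Normal(μ,σ), so the p-quantile of ln T is μ + z_p·σ.
ln(69) = 4.234 and ln(604) = 6.404; z_{0.25} = -0.6745, z_{0.9} = 1.282.
σ = (6.404 − 4.234)/(1.282 − (-0.6745)) = 1.109.
μ = 4.234 − (-0.6745)·1.109 = 4.982.

μ ≈ 4.982, σ ≈ 1.109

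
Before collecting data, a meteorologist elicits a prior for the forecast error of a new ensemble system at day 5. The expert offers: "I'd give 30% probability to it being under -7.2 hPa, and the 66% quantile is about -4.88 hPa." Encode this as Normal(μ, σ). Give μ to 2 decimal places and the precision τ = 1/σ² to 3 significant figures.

μ = -5.90, τ = 0.163

For Normal(μ,σ), the p-quantile is μ + z_p·σ. Here z_{0.3} = -0.5244, z_{0.66} = 0.4125.
So -7.2 = μ − 0.5244σ and -4.88 = μ + 0.4125σ.
Subtracting: σ = (-4.88 − -7.2)/(0.4125 − (-0.5244)) = 2.48.
Then μ = -7.2 − (-0.5244)·2.48 = -5.90.
Precision τ = 1/σ² = 1/2.476² = 0.163.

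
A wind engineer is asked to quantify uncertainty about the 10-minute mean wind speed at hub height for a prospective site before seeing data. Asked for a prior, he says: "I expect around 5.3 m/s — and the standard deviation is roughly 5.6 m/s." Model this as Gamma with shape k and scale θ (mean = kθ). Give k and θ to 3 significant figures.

For Gamma(k, scale θ): mean = kθ, variance = kθ², so CV = 1/√k.
CV = SD/mean = 5.6/5.3 = 1.057, hence k = 1/CV² = 0.896.
Then θ = mean/k = 5.3/0.896 = 5.92.

k ≈ 0.896, θ ≈ 5.92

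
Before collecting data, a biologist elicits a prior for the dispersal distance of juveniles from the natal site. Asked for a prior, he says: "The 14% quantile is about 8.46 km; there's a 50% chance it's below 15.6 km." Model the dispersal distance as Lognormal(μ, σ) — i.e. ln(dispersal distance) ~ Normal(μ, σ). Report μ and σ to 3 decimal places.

μ ≈ 2.747, σ ≈ 0.566

If T ~ Lognormal(μ,σ) then ln T ~ Normal(μ,σ), so the p-quantile of ln T is μ + z_p·σ.
ln(8.46) = 2.135 and ln(15.6) = 2.747; z_{0.14} = -1.08, z_{0.5} = 0.
σ = (2.747 − 2.135)/(0 − (-1.08)) = 0.566.
μ = 2.135 − (-1.08)·0.566 = 2.747.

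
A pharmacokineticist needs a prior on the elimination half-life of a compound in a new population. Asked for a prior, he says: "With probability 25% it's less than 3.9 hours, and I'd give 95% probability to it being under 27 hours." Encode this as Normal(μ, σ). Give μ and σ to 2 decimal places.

μ = 10.62, σ = 9.96

The p-quantile of Normal(μ,σ) is μ + z_p·σ, with z_{0.25} = -0.6745 and z_{0.95} = 1.645.
Eliminate σ: μ = (z₂·x₁ − z₁·x₂)/(z₂ − z₁) = (1.645·3.9 − (-0.6745)·27)/2.319 = 10.62.
Then σ = (x₂ − x₁)/(z₂ − z₁) = (27 − 3.9)/2.319 = 9.96.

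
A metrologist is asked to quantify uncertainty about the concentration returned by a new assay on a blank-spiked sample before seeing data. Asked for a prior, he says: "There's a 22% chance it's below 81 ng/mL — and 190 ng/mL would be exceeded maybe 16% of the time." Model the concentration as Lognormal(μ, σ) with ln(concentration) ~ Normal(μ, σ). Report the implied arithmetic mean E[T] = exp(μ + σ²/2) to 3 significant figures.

E[T] ≈ 132 ng/mL

If T ~ Lognormal(μ,σ) then ln T ~ Normal(μ,σ), so the p-quantile of ln T is μ + z_p·σ.
ln(81) = 4.394 and ln(190) = 5.247; z_{0.22} = -0.7722, z_{0.84} = 0.9945.
σ = (5.247 − 4.394)/(0.9945 − (-0.7722)) = 0.483.
μ = 4.394 − (-0.7722)·0.483 = 4.767.
E[T] = exp(μ + σ²/2) = exp(4.767 + 0.1164) = 132 ng/mL.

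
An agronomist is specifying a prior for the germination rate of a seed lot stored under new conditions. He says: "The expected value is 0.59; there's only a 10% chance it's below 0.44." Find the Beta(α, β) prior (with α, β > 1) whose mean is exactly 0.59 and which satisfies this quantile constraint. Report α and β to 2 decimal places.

α ≈ 10.52, β ≈ 7.31

With mean 0.59 fixed, write α = 0.59s, β = 0.41s where s = α+β.
Need P(θ < 0.44) = 0.1 under Beta(0.59s, 0.41s). Normal approximation: (q−m)/√(m(1−m)/s) ≈ z_{0.1} = -1.28, so s ≈ 0.59·0.41·(-1.28)²/(0.44−0.59)² = 17.7.
At s = 17.7: P(θ<0.44) ≈ 0.101. Adjusting to match 0.1 gives s ≈ 17.83.
So α = 0.59·17.83 ≈ 10.52, β = 0.41·17.83 ≈ 7.31.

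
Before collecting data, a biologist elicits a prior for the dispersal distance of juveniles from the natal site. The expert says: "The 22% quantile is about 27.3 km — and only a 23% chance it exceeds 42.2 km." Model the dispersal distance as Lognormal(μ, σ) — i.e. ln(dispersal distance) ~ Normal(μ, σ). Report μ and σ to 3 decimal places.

If T ~ Lognormal(μ,σ) then ln T ~ Normal(μ,σ), so the p-quantile of ln T is μ + z_p·σ.
ln(27.3) = 3.307 and ln(42.2) = 3.742; z_{0.22} = -0.7722, z_{0.77} = 0.7388.
σ = (3.742 − 3.307)/(0.7388 − (-0.7722)) = 0.288.
μ = 3.307 − (-0.7722)·0.288 = 3.529.

μ ≈ 3.529, σ ≈ 0.288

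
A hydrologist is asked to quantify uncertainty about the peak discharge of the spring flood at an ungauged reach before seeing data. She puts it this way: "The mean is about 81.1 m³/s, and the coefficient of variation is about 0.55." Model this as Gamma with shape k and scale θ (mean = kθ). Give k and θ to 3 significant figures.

k ≈ 3.31, θ ≈ 24.5

For Gamma(k, scale θ): mean = kθ, variance = kθ², so CV = 1/√k.
CV = 0.55, hence k = 1/CV² = 3.31.
Then θ = mean/k = 81.1/3.31 = 24.5.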